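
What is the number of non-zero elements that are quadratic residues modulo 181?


For prime p, the number of non-zero quadratic residues is (p-1)/2.
= (181-1)/2
= 90

90


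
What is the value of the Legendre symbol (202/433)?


p = 433 is prime, so compute (202/433) with the reciprocity algorithm (Jacobi-symbol steps: pull out 2s via (2/n), flip via reciprocity, reduce):
  pull out 2: (2/433) = +1  (since 433 mod 8 = 1)
  reciprocity: (101/433) -> +(433/101)
  reduce: (29/101)
  reciprocity: (29/101) -> +(101/29)
  reduce: (14/29)
  pull out 2: (2/29) = -1  (since 29 mod 8 = 5)
  reciprocity: (7/29) -> +(29/7)
  reduce: (1/7)
  (1/7) = 1
Product of signs = -1
(202/433) = -1

-1


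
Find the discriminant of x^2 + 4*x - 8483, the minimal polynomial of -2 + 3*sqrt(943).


The element -2 + 3*sqrt(943) has minimal polynomial:
x^2 + 4*x - 8483
Discriminant = (4)^2 - 4*(-8483)
= 16 + 33932
= 33948

33948


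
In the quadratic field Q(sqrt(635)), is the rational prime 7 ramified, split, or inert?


K = Q(sqrt(635)). Since d mod 4 = 3, disc(K) = 2540.
Check p | disc: 2540 mod 7 = 6.
p does not divide disc. Compute Legendre symbol (d/p):
5^((7-1)/2) mod 7 = -1
(d/p) = -1, so p is inert: (p) stays prime with e=1, f=2, g=1.
Therefore p is inert.

inert


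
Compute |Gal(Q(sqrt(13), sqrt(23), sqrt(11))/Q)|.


The 3 square roots of distinct primes are multiplicatively independent over Q,
so [K:Q] = 2^3 and Gal(K/Q) is isomorphic to (Z/2Z)^3.
|Gal| = 2^3 = 8

8


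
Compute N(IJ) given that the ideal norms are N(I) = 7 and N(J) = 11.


N(IJ) = N(I) * N(J)
= 7 * 11
= 77

77


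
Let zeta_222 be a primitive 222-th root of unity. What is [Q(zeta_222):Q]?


The degree equals Euler's totient phi(222).
222 = 2 * 3 * 37
phi(222) = 72

72


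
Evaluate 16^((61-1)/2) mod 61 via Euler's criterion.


p = 61 is prime and the exponent is (p-1)/2 = 30, so by Euler's criterion 16^30 = (16/61) = +1 or -1 mod 61.
Compute by square-and-multiply:
  30 = 16 + 8 + 4 + 2 (binary 11110)
  Repeated squaring mod 61: 16^1 = 16, 16^2 = 12, 16^4 = 22, 16^8 = 57, 16^16 = 16
  16^30 = 16^16 * 16^8 * 16^4 * 16^2 = 16 * 57 * 22 * 12 mod 61
    16 * 57 = 912 = 58 mod 61
    58 * 22 = 1276 = 56 mod 61
    56 * 12 = 672 = 1 mod 61
  16^30 = 1 mod 61
Result 1: 16 is a quadratic residue mod 61.
16^30 mod 61 = 1

1


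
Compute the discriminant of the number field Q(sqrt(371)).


For K = Q(sqrt(d)) with d squarefree: disc(K) = d if d = 1 mod 4, and disc(K) = 4d if d = 2 or 3 mod 4.
Here d = 371, and d mod 4 = 3.
d = 3 mod 4, not 1 (O_K = Z[sqrt(d)]), so disc(K) = 4d = 4 * (371) = 1484

1484


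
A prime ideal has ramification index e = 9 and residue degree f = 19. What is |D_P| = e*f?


|D_P| = e * f
= 9 * 19
= 171

171


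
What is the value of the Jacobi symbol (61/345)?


Compute (61/345) via quadratic reciprocity:
  reciprocity: (61/345) -> +(345/61)
  reduce: (40/61)
  pull out 2: (2/61) = -1  (since 61 mod 8 = 5)
  pull out 2: (2/61) = -1  (since 61 mod 8 = 5)
  pull out 2: (2/61) = -1  (since 61 mod 8 = 5)
  reciprocity: (5/61) -> +(61/5)
  reduce: (1/5)
  (1/5) = 1
Product of signs = -1

-1


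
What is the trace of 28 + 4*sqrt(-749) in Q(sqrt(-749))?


Tr(a + b*sqrt(d)) = (a + b*sqrt(d)) + (a - b*sqrt(d)) = 2a
= 2 * (28)
= 56

56


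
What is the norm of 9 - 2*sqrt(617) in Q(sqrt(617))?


N(a + b*sqrt(d)) = a^2 - d*b^2
= (9)^2 - (617)*(-2)^2
= 81 - 2468
= -2387

-2387


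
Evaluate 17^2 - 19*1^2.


x^2 - d*y^2
= 17^2 - 19*1^2
= 289 - 19
= 270

270


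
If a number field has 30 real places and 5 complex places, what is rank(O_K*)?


By Dirichlet's unit theorem:
rank = r1 + r2 - 1
= 30 + 5 - 1
= 34

34


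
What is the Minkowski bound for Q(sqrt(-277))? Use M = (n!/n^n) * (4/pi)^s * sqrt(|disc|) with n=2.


d = -277, d mod 4 = 3, so disc(K) = 4d = -1108; |disc(K)| = 1108
Imaginary quadratic field, so n = 2, s = r2 = 1, r1 = 0
M = (n!/n^n) * (4/pi)^s * sqrt(|disc(K)|) = (2!/2^2) * (4/pi)^1 * sqrt(1108)
= 0.5 * 1.273240 * 33.286634
= 21.1909

21.1909


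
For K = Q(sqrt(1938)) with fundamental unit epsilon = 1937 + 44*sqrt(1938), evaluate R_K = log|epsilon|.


epsilon = 1937 + 44*sqrt(1938)
= 3873.9997
R = ln(3873.9997)
= 8.2620

8.2620


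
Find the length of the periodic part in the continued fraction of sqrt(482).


Run the CF algorithm for sqrt(482).
a_0 = floor(sqrt(482)) = 21; set m_0=0, q_0=1.
Recurrence: m' = q*a - m,  q' = (d - m'^2)/q,  a' = floor((a_0 + m')/q').
  step 1: m=21, q=41, a=1
  step 2: m=20, q=2, a=20
  step 3: m=20, q=41, a=1
  step 4: m=21, q=1, a=42
a_4 = 2*a_0 = 42, so the period closes here.
sqrt(482) = [21; 1, 20, 1, 42]
Period length = 4

4


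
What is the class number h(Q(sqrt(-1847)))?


K = Q(sqrt(-1847)). d mod 4 = 1, so D = disc(K) = d = -1847
h(K) equals the number of primitive reduced positive-definite forms (a, b, c) = a*x^2 + b*x*y + c*y^2 with b^2 - 4ac = D,
where reduced means |b| <= a <= c, with b >= 0 whenever |b| = a or a = c, and primitive means gcd(a, b, c) = 1.
Reduced forces 3a^2 <= |D| = 1847, so 1 <= a <= 24; b must have the parity of D, and c = (b^2 - D)/(4a) must be an integer >= a.
Enumerate a = 1..24, b in [-a, a]:
  a=1: (1, 1, 462)  [1]
  a=2: (2, -1, 231), (2, 1, 231)  [2]
  a=3: (3, -1, 154), (3, 1, 154)  [2]
  a=4: (4, -3, 116), (4, 3, 116)  [2]
  a=5: none
  a=6: (6, -5, 78), (6, -1, 77), (6, 1, 77), (6, 5, 78)  [4]
  a=7: (7, -1, 66), (7, 1, 66)  [2]
  a=8: (8, -3, 58), (8, 3, 58)  [2]
  a=9: (9, -5, 52), (9, 5, 52)  [2]
  a=10: none
  a=11: (11, -1, 42), (11, 1, 42)  [2]
  a=12: (12, -11, 41), (12, -5, 39), (12, 5, 39), (12, 11, 41)  [4]
  a=13: (13, -5, 36), (13, 5, 36)  [2]
  a=14: (14, -13, 36), (14, -1, 33), (14, 1, 33), (14, 13, 36)  [4]
  a=15: none
  a=16: (16, -3, 29), (16, 3, 29)  [2]
  a=17: none
  a=18: (18, -13, 28), (18, -5, 26), (18, 5, 26), (18, 13, 28)  [4]
  a=19..20: none
  a=21: (21, -13, 24), (21, -1, 22), (21, 1, 22), (21, 13, 24)  [4]
  a=22: (22, -21, 26), (22, 21, 26)  [2]
  a=23: (23, -19, 24), (23, 19, 24)  [2]
  a=24: none
Total reduced forms: 1 + 2 + 2 + 2 + 4 + 2 + 2 + 2 + 2 + 4 + 2 + 4 + 2 + 4 + 4 + 2 + 2 = 43
h = 43

43


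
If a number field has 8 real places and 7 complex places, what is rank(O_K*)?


By Dirichlet's unit theorem:
rank = r1 + r2 - 1
= 8 + 7 - 1
= 14

14


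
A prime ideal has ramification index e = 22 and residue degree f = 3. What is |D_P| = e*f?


|D_P| = e * f
= 22 * 3
= 66

66


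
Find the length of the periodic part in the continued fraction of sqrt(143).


Run the CF algorithm for sqrt(143).
a_0 = floor(sqrt(143)) = 11; set m_0=0, q_0=1.
Recurrence: m' = q*a - m,  q' = (d - m'^2)/q,  a' = floor((a_0 + m')/q').
  step 1: m=11, q=22, a=1
  step 2: m=11, q=1, a=22
a_2 = 2*a_0 = 22, so the period closes here.
sqrt(143) = [11; 1, 22]
Period length = 2

2


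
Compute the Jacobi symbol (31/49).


Compute (31/49) via quadratic reciprocity:
  reciprocity: (31/49) -> +(49/31)
  reduce: (18/31)
  pull out 2: (2/31) = +1  (since 31 mod 8 = 7)
  reciprocity: (9/31) -> +(31/9)
  reduce: (4/9)
  pull out 2: (2/9) = +1  (since 9 mod 8 = 1)
  pull out 2: (2/9) = +1  (since 9 mod 8 = 1)
  (1/9) = 1
Product of signs = 1

1


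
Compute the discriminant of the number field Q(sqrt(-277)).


For K = Q(sqrt(d)) with d squarefree: disc(K) = d if d = 1 mod 4, and disc(K) = 4d if d = 2 or 3 mod 4.
Here d = -277, and d mod 4 = 3.
d = 3 mod 4, not 1 (O_K = Z[sqrt(d)]), so disc(K) = 4d = 4 * (-277) = -1108

-1108


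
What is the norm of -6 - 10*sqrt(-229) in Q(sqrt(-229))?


N(a + b*sqrt(d)) = a^2 - d*b^2
= (-6)^2 - (-229)*(-10)^2
= 36 + 22900
= 22936

22936


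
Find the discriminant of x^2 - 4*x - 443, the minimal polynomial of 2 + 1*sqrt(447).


The element 2 + 1*sqrt(447) has minimal polynomial:
x^2 - 4*x - 443
Discriminant = (-4)^2 - 4*(-443)
= 16 + 1772
= 1788

1788


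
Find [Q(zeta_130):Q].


The degree equals Euler's totient phi(130).
130 = 2 * 5 * 13
phi(130) = 48

48


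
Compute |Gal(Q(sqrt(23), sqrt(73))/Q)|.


The 2 square roots of distinct primes are multiplicatively independent over Q,
so [K:Q] = 2^2 and Gal(K/Q) is isomorphic to (Z/2Z)^2.
|Gal| = 2^2 = 4

4


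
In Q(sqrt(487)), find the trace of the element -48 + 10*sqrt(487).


Tr(a + b*sqrt(d)) = (a + b*sqrt(d)) + (a - b*sqrt(d)) = 2a
= 2 * (-48)
= -96

-96


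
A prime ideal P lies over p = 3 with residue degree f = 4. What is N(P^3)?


N(P^a) = p^(a*f)
= 3^(3*4)
= 3^12
= 531441

531441


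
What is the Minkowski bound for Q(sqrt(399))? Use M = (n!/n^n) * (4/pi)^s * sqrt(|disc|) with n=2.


d = 399, d mod 4 = 3, so disc(K) = 4d = 1596; |disc(K)| = 1596
Real quadratic field, so n = 2, s = r2 = 0, r1 = 2
M = (n!/n^n) * (4/pi)^s * sqrt(|disc(K)|) = (2!/2^2) * (4/pi)^0 * sqrt(1596)
= 0.5 * 1.000000 * 39.949969
= 19.9750

19.9750


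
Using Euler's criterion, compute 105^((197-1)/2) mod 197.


p = 197 is prime and the exponent is (p-1)/2 = 98, so by Euler's criterion 105^98 = (105/197) = +1 or -1 mod 197.
Compute by square-and-multiply:
  98 = 64 + 32 + 2 (binary 1100010)
  Repeated squaring mod 197: 105^1 = 105, 105^2 = 190, 105^4 = 49, 105^8 = 37, 105^16 = 187, 105^32 = 100, 105^64 = 150
  105^98 = 105^64 * 105^32 * 105^2 = 150 * 100 * 190 mod 197
    150 * 100 = 15000 = 28 mod 197
    28 * 190 = 5320 = 1 mod 197
  105^98 = 1 mod 197
Result 1: 105 is a quadratic residue mod 197.
105^98 mod 197 = 1

1


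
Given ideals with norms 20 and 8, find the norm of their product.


N(IJ) = N(I) * N(J)
= 20 * 8
= 160

160


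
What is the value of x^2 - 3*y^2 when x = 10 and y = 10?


x^2 - d*y^2
= 10^2 - 3*10^2
= 100 - 300
= -200

-200


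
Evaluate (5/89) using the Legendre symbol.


p = 89 is prime, so compute (5/89) with the reciprocity algorithm (Jacobi-symbol steps: pull out 2s via (2/n), flip via reciprocity, reduce):
  reciprocity: (5/89) -> +(89/5)
  reduce: (4/5)
  pull out 2: (2/5) = -1  (since 5 mod 8 = 5)
  pull out 2: (2/5) = -1  (since 5 mod 8 = 5)
  (1/5) = 1
Product of signs = 1
(5/89) = 1

1


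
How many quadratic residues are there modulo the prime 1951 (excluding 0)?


For prime p, the number of non-zero quadratic residues is (p-1)/2.
= (1951-1)/2
= 975

975


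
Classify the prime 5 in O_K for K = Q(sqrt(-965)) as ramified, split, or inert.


K = Q(sqrt(-965)). Since d mod 4 = 3, disc(K) = -3860.
Check p | disc: -3860 mod 5 = 0.
p divides disc, so p ramifies: (p) = P^2 with e=2, f=1, g=1.
Therefore p is ramified.

ramified


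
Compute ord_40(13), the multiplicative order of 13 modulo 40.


We want ord_40(13), the smallest k >= 1 with 13^k = 1 mod 40.
n = 40 = 2^3 * 5, phi(40) = 16; the order divides phi(n).
Divisors of 16: 1, 2, 4, 8, 16
Repeated squaring mod 40: 13^1 = 13, 13^2 = 9, 13^4 = 1, 13^8 = 1, 13^16 = 1
Test divisors in increasing order:
  k=1: 13^1 = 13 mod 40
  k=2: 13^2 = 9 mod 40
  k=4: 13^4 = 1 mod 40  <- first divisor giving 1
Order = 4

4


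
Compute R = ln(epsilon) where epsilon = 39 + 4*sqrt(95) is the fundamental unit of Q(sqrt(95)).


epsilon = 39 + 4*sqrt(95)
= 77.9872
R = ln(77.9872)
= 4.3565

4.3565


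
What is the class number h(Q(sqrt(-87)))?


K = Q(sqrt(-87)). d mod 4 = 1, so D = disc(K) = d = -87
h(K) equals the number of primitive reduced positive-definite forms (a, b, c) = a*x^2 + b*x*y + c*y^2 with b^2 - 4ac = D,
where reduced means |b| <= a <= c, with b >= 0 whenever |b| = a or a = c, and primitive means gcd(a, b, c) = 1.
Reduced forces 3a^2 <= |D| = 87, so 1 <= a <= 5; b must have the parity of D, and c = (b^2 - D)/(4a) must be an integer >= a.
Enumerate a = 1..5, b in [-a, a]:
  a=1: (1, 1, 22)  [1]
  a=2: (2, -1, 11), (2, 1, 11)  [2]
  a=3: (3, 3, 8)  [1]
  a=4: (4, -3, 6), (4, 3, 6)  [2]
  a=5: none
Total reduced forms: 1 + 2 + 1 + 2 = 6
h = 6

6


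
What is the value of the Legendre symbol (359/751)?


p = 751 is prime, so compute (359/751) with the reciprocity algorithm (Jacobi-symbol steps: pull out 2s via (2/n), flip via reciprocity, reduce):
  reciprocity: (359/751) -> -(751/359)
  reduce: (33/359)
  reciprocity: (33/359) -> +(359/33)
  reduce: (29/33)
  reciprocity: (29/33) -> +(33/29)
  reduce: (4/29)
  pull out 2: (2/29) = -1  (since 29 mod 8 = 5)
  pull out 2: (2/29) = -1  (since 29 mod 8 = 5)
  (1/29) = 1
Product of signs = -1
(359/751) = -1

-1


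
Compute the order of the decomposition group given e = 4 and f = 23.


|D_P| = e * f
= 4 * 23
= 92

92


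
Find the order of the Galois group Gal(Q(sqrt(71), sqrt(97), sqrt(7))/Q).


The 3 square roots of distinct primes are multiplicatively independent over Q,
so [K:Q] = 2^3 and Gal(K/Q) is isomorphic to (Z/2Z)^3.
|Gal| = 2^3 = 8

8


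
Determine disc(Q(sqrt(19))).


For K = Q(sqrt(d)) with d squarefree: disc(K) = d if d = 1 mod 4, and disc(K) = 4d if d = 2 or 3 mod 4.
Here d = 19, and d mod 4 = 3.
d = 3 mod 4, not 1 (O_K = Z[sqrt(d)]), so disc(K) = 4d = 4 * (19) = 76

76


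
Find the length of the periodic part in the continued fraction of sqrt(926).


Run the CF algorithm for sqrt(926).
a_0 = floor(sqrt(926)) = 30; set m_0=0, q_0=1.
Recurrence: m' = q*a - m,  q' = (d - m'^2)/q,  a' = floor((a_0 + m')/q').
  step 1: m=30, q=26, a=2
  step 2: m=22, q=17, a=3
  step 3: m=29, q=5, a=11
  step 4: m=26, q=50, a=1
  step 5: m=24, q=7, a=7
  step 6: m=25, q=43, a=1
  step 7: m=18, q=14, a=3
  step 8: m=24, q=25, a=2
  step 9: m=26, q=10, a=5
  step 10: m=24, q=35, a=1
  step 11: m=11, q=23, a=1
  step 12: m=12, q=34, a=1
  step 13: m=22, q=13, a=4
  step 14: m=30, q=2, a=30
  step 15: m=30, q=13, a=4
  step 16: m=22, q=34, a=1
  step 17: m=12, q=23, a=1
  step 18: m=11, q=35, a=1
  step 19: m=24, q=10, a=5
  step 20: m=26, q=25, a=2
  step 21: m=24, q=14, a=3
  step 22: m=18, q=43, a=1
  step 23: m=25, q=7, a=7
  step 24: m=24, q=50, a=1
  step 25: m=26, q=5, a=11
  step 26: m=29, q=17, a=3
  step 27: m=22, q=26, a=2
  step 28: m=30, q=1, a=60
a_28 = 2*a_0 = 60, so the period closes here.
sqrt(926) = [30; 2, 3, 11, 1, 7, 1, 3, 2, 5, 1, 1, 1, 4, 30, 4, 1, 1, 1, 5, 2, 3, 1, 7, 1, 11, 3, 2, 60]
Period length = 28

28


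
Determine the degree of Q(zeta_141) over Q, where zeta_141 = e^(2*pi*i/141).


The degree equals Euler's totient phi(141).
141 = 3 * 47
phi(141) = 92

92


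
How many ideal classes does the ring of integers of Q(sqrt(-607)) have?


K = Q(sqrt(-607)). d mod 4 = 1, so D = disc(K) = d = -607
h(K) equals the number of primitive reduced positive-definite forms (a, b, c) = a*x^2 + b*x*y + c*y^2 with b^2 - 4ac = D,
where reduced means |b| <= a <= c, with b >= 0 whenever |b| = a or a = c, and primitive means gcd(a, b, c) = 1.
Reduced forces 3a^2 <= |D| = 607, so 1 <= a <= 14; b must have the parity of D, and c = (b^2 - D)/(4a) must be an integer >= a.
Enumerate a = 1..14, b in [-a, a]:
  a=1: (1, 1, 152)  [1]
  a=2: (2, -1, 76), (2, 1, 76)  [2]
  a=3: none
  a=4: (4, -1, 38), (4, 1, 38)  [2]
  a=5..6: none
  a=7: (7, -3, 22), (7, 3, 22)  [2]
  a=8: (8, -1, 19), (8, 1, 19)  [2]
  a=9..10: none
  a=11: (11, -3, 14), (11, 3, 14)  [2]
  a=12: none
  a=13: (13, -11, 14), (13, 11, 14)  [2]
  a=14: none
Total reduced forms: 1 + 2 + 2 + 2 + 2 + 2 + 2 = 13
h = 13

13


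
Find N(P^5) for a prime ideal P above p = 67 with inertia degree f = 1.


N(P^a) = p^(a*f)
= 67^(5*1)
= 67^5
= 1350125107

1350125107


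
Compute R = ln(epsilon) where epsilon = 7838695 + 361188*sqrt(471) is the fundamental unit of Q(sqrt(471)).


epsilon = 7838695 + 361188*sqrt(471)
= 1.5677e+07
R = ln(1.5677e+07)
= 16.5677

16.5677


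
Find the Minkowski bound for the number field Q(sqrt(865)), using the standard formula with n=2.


d = 865, d mod 4 = 1, so disc(K) = d = 865; |disc(K)| = 865
Real quadratic field, so n = 2, s = r2 = 0, r1 = 2
M = (n!/n^n) * (4/pi)^s * sqrt(|disc(K)|) = (2!/2^2) * (4/pi)^0 * sqrt(865)
= 0.5 * 1.000000 * 29.410882
= 14.7054

14.7054


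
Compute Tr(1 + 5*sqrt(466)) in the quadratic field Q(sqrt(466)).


Tr(a + b*sqrt(d)) = (a + b*sqrt(d)) + (a - b*sqrt(d)) = 2a
= 2 * (1)
= 2

2


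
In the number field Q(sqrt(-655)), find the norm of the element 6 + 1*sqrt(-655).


N(a + b*sqrt(d)) = a^2 - d*b^2
= (6)^2 - (-655)*(1)^2
= 36 + 655
= 691

691


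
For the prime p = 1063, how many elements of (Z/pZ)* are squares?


For prime p, the number of non-zero quadratic residues is (p-1)/2.
= (1063-1)/2
= 531

531


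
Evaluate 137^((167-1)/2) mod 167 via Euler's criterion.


p = 167 is prime and the exponent is (p-1)/2 = 83, so by Euler's criterion 137^83 = (137/167) = +1 or -1 mod 167.
Compute by square-and-multiply:
  83 = 64 + 16 + 2 + 1 (binary 1010011)
  Repeated squaring mod 167: 137^1 = 137, 137^2 = 65, 137^4 = 50, 137^8 = 162, 137^16 = 25, 137^32 = 124, 137^64 = 12
  137^83 = 137^64 * 137^16 * 137^2 * 137^1 = 12 * 25 * 65 * 137 mod 167
    12 * 25 = 300 = 133 mod 167
    133 * 65 = 8645 = 128 mod 167
    128 * 137 = 17536 = 1 mod 167
  137^83 = 1 mod 167
Result 1: 137 is a quadratic residue mod 167.
137^83 mod 167 = 1

1


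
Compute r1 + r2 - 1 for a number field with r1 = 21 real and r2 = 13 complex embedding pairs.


By Dirichlet's unit theorem:
rank = r1 + r2 - 1
= 21 + 13 - 1
= 33

33


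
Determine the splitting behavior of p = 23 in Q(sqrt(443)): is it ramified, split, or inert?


K = Q(sqrt(443)). Since d mod 4 = 3, disc(K) = 1772.
Check p | disc: 1772 mod 23 = 1.
p does not divide disc. Compute Legendre symbol (d/p):
6^((23-1)/2) mod 23 = 1
(d/p) = 1, so p splits: (p) = P*P' with e=1, f=1, g=2.
Therefore p is split.

split


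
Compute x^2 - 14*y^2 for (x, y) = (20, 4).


x^2 - d*y^2
= 20^2 - 14*4^2
= 400 - 224
= 176

176


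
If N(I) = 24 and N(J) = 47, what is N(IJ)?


N(IJ) = N(I) * N(J)
= 24 * 47
= 1128

1128


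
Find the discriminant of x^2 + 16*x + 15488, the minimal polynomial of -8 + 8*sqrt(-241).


The element -8 + 8*sqrt(-241) has minimal polynomial:
x^2 + 16*x + 15488
Discriminant = (16)^2 - 4*(15488)
= 256 - 61952
= -61696

-61696


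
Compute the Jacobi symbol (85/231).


Compute (85/231) via quadratic reciprocity:
  reciprocity: (85/231) -> +(231/85)
  reduce: (61/85)
  reciprocity: (61/85) -> +(85/61)
  reduce: (24/61)
  pull out 2: (2/61) = -1  (since 61 mod 8 = 5)
  pull out 2: (2/61) = -1  (since 61 mod 8 = 5)
  pull out 2: (2/61) = -1  (since 61 mod 8 = 5)
  reciprocity: (3/61) -> +(61/3)
  reduce: (1/3)
  (1/3) = 1
Product of signs = -1

-1


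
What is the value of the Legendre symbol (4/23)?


p = 23 is prime, so compute (4/23) with the reciprocity algorithm (Jacobi-symbol steps: pull out 2s via (2/n), flip via reciprocity, reduce):
  pull out 2: (2/23) = +1  (since 23 mod 8 = 7)
  pull out 2: (2/23) = +1  (since 23 mod 8 = 7)
  (1/23) = 1
Product of signs = 1
(4/23) = 1

1


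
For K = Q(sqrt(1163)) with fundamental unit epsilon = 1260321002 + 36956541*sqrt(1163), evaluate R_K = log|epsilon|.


epsilon = 1260321002 + 36956541*sqrt(1163)
= 2.5206e+09
R = ln(2.5206e+09)
= 21.6478

21.6478


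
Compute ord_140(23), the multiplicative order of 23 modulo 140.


We want ord_140(23), the smallest k >= 1 with 23^k = 1 mod 140.
n = 140 = 2^2 * 5 * 7, phi(140) = 48; the order divides phi(n).
Divisors of 48: 1, 2, 3, 4, 6, 8, 12, 16, 24, 48
Repeated squaring mod 140: 23^1 = 23, 23^2 = 109, 23^4 = 121, 23^8 = 81, 23^16 = 121, 23^32 = 81
Test divisors in increasing order:
  k=1: 23^1 = 23 mod 140
  k=2: 23^2 = 109 mod 140
  k=3: 23^3 = 109 * 23 = 127 mod 140
  k=4: 23^4 = 121 mod 140
  k=6: 23^6 = 121 * 109 = 29 mod 140
  k=8: 23^8 = 81 mod 140
  k=12: 23^12 = 81 * 121 = 1 mod 140  <- first divisor giving 1
Order = 12

12


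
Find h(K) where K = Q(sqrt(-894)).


K = Q(sqrt(-894)). d mod 4 = 2, so D = disc(K) = 4d = -3576
h(K) equals the number of primitive reduced positive-definite forms (a, b, c) = a*x^2 + b*x*y + c*y^2 with b^2 - 4ac = D,
where reduced means |b| <= a <= c, with b >= 0 whenever |b| = a or a = c, and primitive means gcd(a, b, c) = 1.
Reduced forces 3a^2 <= |D| = 3576, so 1 <= a <= 34; b must have the parity of D, and c = (b^2 - D)/(4a) must be an integer >= a.
Enumerate a = 1..34, b in [-a, a]:
  a=1: (1, 0, 894)  [1]
  a=2: (2, 0, 447)  [1]
  a=3: (3, 0, 298)  [1]
  a=4: none
  a=5: (5, -2, 179), (5, 2, 179)  [2]
  a=6: (6, 0, 149)  [1]
  a=7: (7, -6, 129), (7, 6, 129)  [2]
  a=8..9: none
  a=10: (10, -8, 91), (10, 8, 91)  [2]
  a=11..12: none
  a=13: (13, -8, 70), (13, 8, 70)  [2]
  a=14: (14, -8, 65), (14, 8, 65)  [2]
  a=15: (15, -12, 62), (15, 12, 62)  [2]
  a=16..20: none
  a=21: (21, -6, 43), (21, 6, 43)  [2]
  a=22: none
  a=23: (23, -14, 41), (23, 14, 41)  [2]
  a=24: none
  a=25: (25, -18, 39), (25, 18, 39)  [2]
  a=26: (26, -8, 35), (26, 8, 35)  [2]
  a=27..28: none
  a=29: (29, -22, 35), (29, 22, 35)  [2]
  a=30: (30, -12, 31), (30, 12, 31)  [2]
  a=31..34: none
Total reduced forms: 1 + 1 + 1 + 2 + 1 + 2 + 2 + 2 + 2 + 2 + 2 + 2 + 2 + 2 + 2 + 2 = 28
h = 28

28


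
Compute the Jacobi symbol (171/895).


Compute (171/895) via quadratic reciprocity:
  reciprocity: (171/895) -> -(895/171)
  reduce: (40/171)
  pull out 2: (2/171) = -1  (since 171 mod 8 = 3)
  pull out 2: (2/171) = -1  (since 171 mod 8 = 3)
  pull out 2: (2/171) = -1  (since 171 mod 8 = 3)
  reciprocity: (5/171) -> +(171/5)
  reduce: (1/5)
  (1/5) = 1
Product of signs = 1

1


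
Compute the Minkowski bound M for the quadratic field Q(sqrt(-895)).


d = -895, d mod 4 = 1, so disc(K) = d = -895; |disc(K)| = 895
Imaginary quadratic field, so n = 2, s = r2 = 1, r1 = 0
M = (n!/n^n) * (4/pi)^s * sqrt(|disc(K)|) = (2!/2^2) * (4/pi)^1 * sqrt(895)
= 0.5 * 1.273240 * 29.916551
= 19.0455

19.0455


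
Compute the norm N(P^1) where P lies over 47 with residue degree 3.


N(P^a) = p^(a*f)
= 47^(1*3)
= 47^3
= 103823

103823


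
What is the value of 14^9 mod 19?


p = 19 is prime and the exponent is (p-1)/2 = 9, so by Euler's criterion 14^9 = (14/19) = +1 or -1 mod 19.
Compute by square-and-multiply:
  9 = 8 + 1 (binary 1001)
  Repeated squaring mod 19: 14^1 = 14, 14^2 = 6, 14^4 = 17, 14^8 = 4
  14^9 = 14^8 * 14^1 = 4 * 14 mod 19
    4 * 14 = 56 = 18 mod 19
  14^9 = 18 mod 19
Result 18 = p - 1 = -1 mod 19: 14 is a quadratic non-residue mod 19. As a residue in [0, p-1] the value is 18.
14^9 mod 19 = 18

18


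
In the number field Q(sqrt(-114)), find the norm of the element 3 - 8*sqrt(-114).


N(a + b*sqrt(d)) = a^2 - d*b^2
= (3)^2 - (-114)*(-8)^2
= 9 + 7296
= 7305

7305


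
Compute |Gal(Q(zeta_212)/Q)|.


|Gal(Q(zeta_212)/Q)| = phi(212)
= 104

104


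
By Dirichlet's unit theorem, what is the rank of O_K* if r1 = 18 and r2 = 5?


By Dirichlet's unit theorem:
rank = r1 + r2 - 1
= 18 + 5 - 1
= 22

22


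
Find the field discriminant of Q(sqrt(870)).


For K = Q(sqrt(d)) with d squarefree: disc(K) = d if d = 1 mod 4, and disc(K) = 4d if d = 2 or 3 mod 4.
Here d = 870, and d mod 4 = 2.
d = 2 mod 4, not 1 (O_K = Z[sqrt(d)]), so disc(K) = 4d = 4 * (870) = 3480

3480


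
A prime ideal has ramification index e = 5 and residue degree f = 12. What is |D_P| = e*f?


|D_P| = e * f
= 5 * 12
= 60

60


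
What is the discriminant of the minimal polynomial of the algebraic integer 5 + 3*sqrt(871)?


The element 5 + 3*sqrt(871) has minimal polynomial:
x^2 - 10*x - 7814
Discriminant = (-10)^2 - 4*(-7814)
= 100 + 31256
= 31356

31356


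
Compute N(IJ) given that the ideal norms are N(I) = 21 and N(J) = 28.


N(IJ) = N(I) * N(J)
= 21 * 28
= 588

588


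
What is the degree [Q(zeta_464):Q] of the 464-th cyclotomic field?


The degree equals Euler's totient phi(464).
464 = 2^4 * 29
phi(464) = 224

224


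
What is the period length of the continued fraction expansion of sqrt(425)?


Run the CF algorithm for sqrt(425).
a_0 = floor(sqrt(425)) = 20; set m_0=0, q_0=1.
Recurrence: m' = q*a - m,  q' = (d - m'^2)/q,  a' = floor((a_0 + m')/q').
  step 1: m=20, q=25, a=1
  step 2: m=5, q=16, a=1
  step 3: m=11, q=19, a=1
  step 4: m=8, q=19, a=1
  step 5: m=11, q=16, a=1
  step 6: m=5, q=25, a=1
  step 7: m=20, q=1, a=40
a_7 = 2*a_0 = 40, so the period closes here.
sqrt(425) = [20; 1, 1, 1, 1, 1, 1, 40]
Period length = 7

7


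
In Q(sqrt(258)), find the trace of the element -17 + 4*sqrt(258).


Tr(a + b*sqrt(d)) = (a + b*sqrt(d)) + (a - b*sqrt(d)) = 2a
= 2 * (-17)
= -34

-34


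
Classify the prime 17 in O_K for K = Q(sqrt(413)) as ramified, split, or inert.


K = Q(sqrt(413)). Since d mod 4 = 1, disc(K) = 413.
Check p | disc: 413 mod 17 = 5.
p does not divide disc. Compute Legendre symbol (d/p):
5^((17-1)/2) mod 17 = -1
(d/p) = -1, so p is inert: (p) stays prime with e=1, f=2, g=1.
Therefore p is inert.

inert


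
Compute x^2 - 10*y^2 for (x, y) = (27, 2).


x^2 - d*y^2
= 27^2 - 10*2^2
= 729 - 40
= 689

689


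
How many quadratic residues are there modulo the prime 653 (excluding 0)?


For prime p, the number of non-zero quadratic residues is (p-1)/2.
= (653-1)/2
= 326

326


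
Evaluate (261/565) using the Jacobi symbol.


Compute (261/565) via quadratic reciprocity:
  reciprocity: (261/565) -> +(565/261)
  reduce: (43/261)
  reciprocity: (43/261) -> +(261/43)
  reduce: (3/43)
  reciprocity: (3/43) -> -(43/3)
  reduce: (1/3)
  (1/3) = 1
Product of signs = -1

-1


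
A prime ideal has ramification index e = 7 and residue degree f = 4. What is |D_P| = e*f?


|D_P| = e * f
= 7 * 4
= 28

28


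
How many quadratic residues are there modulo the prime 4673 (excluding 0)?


For prime p, the number of non-zero quadratic residues is (p-1)/2.
= (4673-1)/2
= 2336

2336


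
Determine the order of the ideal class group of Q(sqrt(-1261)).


K = Q(sqrt(-1261)). d mod 4 = 3, so D = disc(K) = 4d = -5044
h(K) equals the number of primitive reduced positive-definite forms (a, b, c) = a*x^2 + b*x*y + c*y^2 with b^2 - 4ac = D,
where reduced means |b| <= a <= c, with b >= 0 whenever |b| = a or a = c, and primitive means gcd(a, b, c) = 1.
Reduced forces 3a^2 <= |D| = 5044, so 1 <= a <= 41; b must have the parity of D, and c = (b^2 - D)/(4a) must be an integer >= a.
Enumerate a = 1..41, b in [-a, a]:
  a=1: (1, 0, 1261)  [1]
  a=2: (2, 2, 631)  [1]
  a=3..4: none
  a=5: (5, -4, 253), (5, 4, 253)  [2]
  a=6..9: none
  a=10: (10, -6, 127), (10, 6, 127)  [2]
  a=11: (11, -4, 115), (11, 4, 115)  [2]
  a=12: none
  a=13: (13, 0, 97)  [1]
  a=14..21: none
  a=22: (22, -18, 61), (22, 18, 61)  [2]
  a=23: (23, -4, 55), (23, 4, 55)  [2]
  a=24: none
  a=25: (25, -16, 53), (25, 16, 53)  [2]
  a=26: (26, 26, 55)  [1]
  a=27..30: none
  a=31: (31, -28, 47), (31, 28, 47)  [2]
  a=32..36: none
  a=37: (37, -32, 41), (37, 32, 41)  [2]
  a=38..41: none
Total reduced forms: 1 + 1 + 2 + 2 + 2 + 1 + 2 + 2 + 2 + 1 + 2 + 2 = 20
h = 20

20


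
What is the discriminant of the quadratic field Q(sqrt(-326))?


For K = Q(sqrt(d)) with d squarefree: disc(K) = d if d = 1 mod 4, and disc(K) = 4d if d = 2 or 3 mod 4.
Here d = -326, and d mod 4 = 2.
d = 2 mod 4, not 1 (O_K = Z[sqrt(d)]), so disc(K) = 4d = 4 * (-326) = -1304

-1304


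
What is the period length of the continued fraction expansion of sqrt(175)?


Run the CF algorithm for sqrt(175).
a_0 = floor(sqrt(175)) = 13; set m_0=0, q_0=1.
Recurrence: m' = q*a - m,  q' = (d - m'^2)/q,  a' = floor((a_0 + m')/q').
  step 1: m=13, q=6, a=4
  step 2: m=11, q=9, a=2
  step 3: m=7, q=14, a=1
  step 4: m=7, q=9, a=2
  step 5: m=11, q=6, a=4
  step 6: m=13, q=1, a=26
a_6 = 2*a_0 = 26, so the period closes here.
sqrt(175) = [13; 4, 2, 1, 2, 4, 26]
Period length = 6

6


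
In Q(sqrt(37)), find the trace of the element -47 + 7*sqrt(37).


Tr(a + b*sqrt(d)) = (a + b*sqrt(d)) + (a - b*sqrt(d)) = 2a
= 2 * (-47)
= -94

-94


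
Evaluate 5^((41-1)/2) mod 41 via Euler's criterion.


p = 41 is prime and the exponent is (p-1)/2 = 20, so by Euler's criterion 5^20 = (5/41) = +1 or -1 mod 41.
Compute by square-and-multiply:
  20 = 16 + 4 (binary 10100)
  Repeated squaring mod 41: 5^1 = 5, 5^2 = 25, 5^4 = 10, 5^8 = 18, 5^16 = 37
  5^20 = 5^16 * 5^4 = 37 * 10 mod 41
    37 * 10 = 370 = 1 mod 41
  5^20 = 1 mod 41
Result 1: 5 is a quadratic residue mod 41.
5^20 mod 41 = 1

1


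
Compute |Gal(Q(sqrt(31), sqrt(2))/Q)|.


The 2 square roots of distinct primes are multiplicatively independent over Q,
so [K:Q] = 2^2 and Gal(K/Q) is isomorphic to (Z/2Z)^2.
|Gal| = 2^2 = 4

4


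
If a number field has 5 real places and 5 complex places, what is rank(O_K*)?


By Dirichlet's unit theorem:
rank = r1 + r2 - 1
= 5 + 5 - 1
= 9

9


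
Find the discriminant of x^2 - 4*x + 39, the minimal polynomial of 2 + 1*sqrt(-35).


The element 2 + 1*sqrt(-35) has minimal polynomial:
x^2 - 4*x + 39
Discriminant = (-4)^2 - 4*(39)
= 16 - 156
= -140

-140


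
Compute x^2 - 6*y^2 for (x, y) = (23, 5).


x^2 - d*y^2
= 23^2 - 6*5^2
= 529 - 150
= 379

379


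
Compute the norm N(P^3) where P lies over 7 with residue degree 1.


N(P^a) = p^(a*f)
= 7^(3*1)
= 7^3
= 343

343


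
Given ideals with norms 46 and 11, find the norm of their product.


N(IJ) = N(I) * N(J)
= 46 * 11
= 506

506


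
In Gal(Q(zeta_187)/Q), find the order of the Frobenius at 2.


The Frobenius at p in Gal(Q(zeta_n)/Q) = (Z/nZ)* is the class of p, so its order is ord_187(2), the smallest k >= 1 with 2^k = 1 mod 187.
n = 187 = 11 * 17, phi(187) = 160; the order divides phi(n).
Divisors of 160: 1, 2, 4, 5, 8, 10, 16, 20, 32, 40, 80, 160
Repeated squaring mod 187: 2^1 = 2, 2^2 = 4, 2^4 = 16, 2^8 = 69, 2^16 = 86, 2^32 = 103, 2^64 = 137, 2^128 = 69
Test divisors in increasing order:
  k=1: 2^1 = 2 mod 187
  k=2: 2^2 = 4 mod 187
  k=4: 2^4 = 16 mod 187
  k=5: 2^5 = 16 * 2 = 32 mod 187
  k=8: 2^8 = 69 mod 187
  k=10: 2^10 = 69 * 4 = 89 mod 187
  k=16: 2^16 = 86 mod 187
  k=20: 2^20 = 86 * 16 = 67 mod 187
  k=32: 2^32 = 103 mod 187
  k=40: 2^40 = 103 * 69 = 1 mod 187  <- first divisor giving 1
Order = 40

40


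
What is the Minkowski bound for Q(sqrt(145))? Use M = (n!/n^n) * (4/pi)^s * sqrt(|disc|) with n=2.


d = 145, d mod 4 = 1, so disc(K) = d = 145; |disc(K)| = 145
Real quadratic field, so n = 2, s = r2 = 0, r1 = 2
M = (n!/n^n) * (4/pi)^s * sqrt(|disc(K)|) = (2!/2^2) * (4/pi)^0 * sqrt(145)
= 0.5 * 1.000000 * 12.041595
= 6.0208

6.0208


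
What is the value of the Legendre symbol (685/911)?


p = 911 is prime, so compute (685/911) with the reciprocity algorithm (Jacobi-symbol steps: pull out 2s via (2/n), flip via reciprocity, reduce):
  reciprocity: (685/911) -> +(911/685)
  reduce: (226/685)
  pull out 2: (2/685) = -1  (since 685 mod 8 = 5)
  reciprocity: (113/685) -> +(685/113)
  reduce: (7/113)
  reciprocity: (7/113) -> +(113/7)
  reduce: (1/7)
  (1/7) = 1
Product of signs = -1
(685/911) = -1

-1


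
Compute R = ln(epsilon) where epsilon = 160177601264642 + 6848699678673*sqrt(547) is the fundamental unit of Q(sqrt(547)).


epsilon = 160177601264642 + 6848699678673*sqrt(547)
= 3.2036e+14
R = ln(3.2036e+14)
= 33.4005

33.4005


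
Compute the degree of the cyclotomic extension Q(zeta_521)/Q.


The degree equals Euler's totient phi(521).
521 = 521
phi(521) = 520

520


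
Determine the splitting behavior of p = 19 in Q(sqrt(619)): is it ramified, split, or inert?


K = Q(sqrt(619)). Since d mod 4 = 3, disc(K) = 2476.
Check p | disc: 2476 mod 19 = 6.
p does not divide disc. Compute Legendre symbol (d/p):
11^((19-1)/2) mod 19 = 1
(d/p) = 1, so p splits: (p) = P*P' with e=1, f=1, g=2.
Therefore p is split.

split


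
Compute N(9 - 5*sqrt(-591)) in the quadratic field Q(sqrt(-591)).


N(a + b*sqrt(d)) = a^2 - d*b^2
= (9)^2 - (-591)*(-5)^2
= 81 + 14775
= 14856

14856


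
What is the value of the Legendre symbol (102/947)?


p = 947 is prime, so compute (102/947) with the reciprocity algorithm (Jacobi-symbol steps: pull out 2s via (2/n), flip via reciprocity, reduce):
  pull out 2: (2/947) = -1  (since 947 mod 8 = 3)
  reciprocity: (51/947) -> -(947/51)
  reduce: (29/51)
  reciprocity: (29/51) -> +(51/29)
  reduce: (22/29)
  pull out 2: (2/29) = -1  (since 29 mod 8 = 5)
  reciprocity: (11/29) -> +(29/11)
  reduce: (7/11)
  reciprocity: (7/11) -> -(11/7)
  reduce: (4/7)
  pull out 2: (2/7) = +1  (since 7 mod 8 = 7)
  pull out 2: (2/7) = +1  (since 7 mod 8 = 7)
  (1/7) = 1
Product of signs = 1
(102/947) = 1

1


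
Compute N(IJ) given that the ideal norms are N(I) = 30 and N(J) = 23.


N(IJ) = N(I) * N(J)
= 30 * 23
= 690

690


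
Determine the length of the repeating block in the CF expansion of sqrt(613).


Run the CF algorithm for sqrt(613).
a_0 = floor(sqrt(613)) = 24; set m_0=0, q_0=1.
Recurrence: m' = q*a - m,  q' = (d - m'^2)/q,  a' = floor((a_0 + m')/q').
  step 1: m=24, q=37, a=1
  step 2: m=13, q=12, a=3
  step 3: m=23, q=7, a=6
  step 4: m=19, q=36, a=1
  step 5: m=17, q=9, a=4
  step 6: m=19, q=28, a=1
  step 7: m=9, q=19, a=1
  step 8: m=10, q=27, a=1
  step 9: m=17, q=12, a=3
  step 10: m=19, q=21, a=2
  step 11: m=23, q=4, a=11
  step 12: m=21, q=43, a=1
  step 13: m=22, q=3, a=15
  step 14: m=23, q=28, a=1
  step 15: m=5, q=21, a=1
  step 16: m=16, q=17, a=2
  step 17: m=18, q=17, a=2
  step 18: m=16, q=21, a=1
  step 19: m=5, q=28, a=1
  step 20: m=23, q=3, a=15
  step 21: m=22, q=43, a=1
  step 22: m=21, q=4, a=11
  step 23: m=23, q=21, a=2
  step 24: m=19, q=12, a=3
  step 25: m=17, q=27, a=1
  step 26: m=10, q=19, a=1
  step 27: m=9, q=28, a=1
  step 28: m=19, q=9, a=4
  step 29: m=17, q=36, a=1
  step 30: m=19, q=7, a=6
  step 31: m=23, q=12, a=3
  step 32: m=13, q=37, a=1
  step 33: m=24, q=1, a=48
a_33 = 2*a_0 = 48, so the period closes here.
sqrt(613) = [24; 1, 3, 6, 1, 4, 1, 1, 1, 3, 2, 11, 1, 15, 1, 1, 2, 2, 1, 1, 15, 1, 11, 2, 3, 1, 1, 1, 4, 1, 6, 3, 1, 48]
Period length = 33

33


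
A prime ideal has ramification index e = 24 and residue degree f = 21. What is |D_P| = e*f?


|D_P| = e * f
= 24 * 21
= 504

504


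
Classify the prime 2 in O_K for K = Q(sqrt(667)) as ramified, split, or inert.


K = Q(sqrt(667)). Since d mod 4 = 3, disc(K) = 2668.
Check p | disc: 2668 mod 2 = 0.
p divides disc, so p ramifies: (p) = P^2 with e=2, f=1, g=1.
Therefore p is ramified.

ramified


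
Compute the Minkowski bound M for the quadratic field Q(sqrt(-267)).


d = -267, d mod 4 = 1, so disc(K) = d = -267; |disc(K)| = 267
Imaginary quadratic field, so n = 2, s = r2 = 1, r1 = 0
M = (n!/n^n) * (4/pi)^s * sqrt(|disc(K)|) = (2!/2^2) * (4/pi)^1 * sqrt(267)
= 0.5 * 1.273240 * 16.340135
= 10.4025

10.4025


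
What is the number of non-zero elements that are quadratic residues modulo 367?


For prime p, the number of non-zero quadratic residues is (p-1)/2.
= (367-1)/2
= 183

183


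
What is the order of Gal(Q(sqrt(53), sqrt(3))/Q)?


The 2 square roots of distinct primes are multiplicatively independent over Q,
so [K:Q] = 2^2 and Gal(K/Q) is isomorphic to (Z/2Z)^2.
|Gal| = 2^2 = 4

4


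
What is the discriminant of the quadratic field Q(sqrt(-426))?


For K = Q(sqrt(d)) with d squarefree: disc(K) = d if d = 1 mod 4, and disc(K) = 4d if d = 2 or 3 mod 4.
Here d = -426, and d mod 4 = 2.
d = 2 mod 4, not 1 (O_K = Z[sqrt(d)]), so disc(K) = 4d = 4 * (-426) = -1704

-1704


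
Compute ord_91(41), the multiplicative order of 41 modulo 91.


We want ord_91(41), the smallest k >= 1 with 41^k = 1 mod 91.
n = 91 = 7 * 13, phi(91) = 72; the order divides phi(n).
Divisors of 72: 1, 2, 3, 4, 6, 8, 9, 12, 18, 24, 36, 72
Repeated squaring mod 91: 41^1 = 41, 41^2 = 43, 41^4 = 29, 41^8 = 22, 41^16 = 29, 41^32 = 22, 41^64 = 29
Test divisors in increasing order:
  k=1: 41^1 = 41 mod 91
  k=2: 41^2 = 43 mod 91
  k=3: 41^3 = 43 * 41 = 34 mod 91
  k=4: 41^4 = 29 mod 91
  k=6: 41^6 = 29 * 43 = 64 mod 91
  k=8: 41^8 = 22 mod 91
  k=9: 41^9 = 22 * 41 = 83 mod 91
  k=12: 41^12 = 22 * 29 = 1 mod 91  <- first divisor giving 1
Order = 12

12


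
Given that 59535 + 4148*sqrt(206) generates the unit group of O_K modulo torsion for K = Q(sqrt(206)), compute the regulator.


epsilon = 59535 + 4148*sqrt(206)
= 119070.0000
R = ln(119070.0000)
= 11.6875

11.6875


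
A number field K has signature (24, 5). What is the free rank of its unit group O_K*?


By Dirichlet's unit theorem:
rank = r1 + r2 - 1
= 24 + 5 - 1
= 28

28


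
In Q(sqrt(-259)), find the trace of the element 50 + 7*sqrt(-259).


Tr(a + b*sqrt(d)) = (a + b*sqrt(d)) + (a - b*sqrt(d)) = 2a
= 2 * (50)
= 100

100


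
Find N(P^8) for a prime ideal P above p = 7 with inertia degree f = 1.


N(P^a) = p^(a*f)
= 7^(8*1)
= 7^8
= 5764801

5764801


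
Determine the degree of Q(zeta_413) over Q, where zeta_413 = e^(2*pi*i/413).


The degree equals Euler's totient phi(413).
413 = 7 * 59
phi(413) = 348

348


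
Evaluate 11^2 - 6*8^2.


x^2 - d*y^2
= 11^2 - 6*8^2
= 121 - 384
= -263

-263


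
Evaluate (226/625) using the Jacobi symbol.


Compute (226/625) via quadratic reciprocity:
  pull out 2: (2/625) = +1  (since 625 mod 8 = 1)
  reciprocity: (113/625) -> +(625/113)
  reduce: (60/113)
  pull out 2: (2/113) = +1  (since 113 mod 8 = 1)
  pull out 2: (2/113) = +1  (since 113 mod 8 = 1)
  reciprocity: (15/113) -> +(113/15)
  reduce: (8/15)
  pull out 2: (2/15) = +1  (since 15 mod 8 = 7)
  pull out 2: (2/15) = +1  (since 15 mod 8 = 7)
  pull out 2: (2/15) = +1  (since 15 mod 8 = 7)
  (1/15) = 1
Product of signs = 1

1


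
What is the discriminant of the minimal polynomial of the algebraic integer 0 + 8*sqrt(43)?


The element 0 + 8*sqrt(43) has minimal polynomial:
x^2 + 0*x - 2752
Discriminant = (0)^2 - 4*(-2752)
= 0 + 11008
= 11008

11008


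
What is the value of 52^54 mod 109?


p = 109 is prime and the exponent is (p-1)/2 = 54, so by Euler's criterion 52^54 = (52/109) = +1 or -1 mod 109.
Compute by square-and-multiply:
  54 = 32 + 16 + 4 + 2 (binary 110110)
  Repeated squaring mod 109: 52^1 = 52, 52^2 = 88, 52^4 = 5, 52^8 = 25, 52^16 = 80, 52^32 = 78
  52^54 = 52^32 * 52^16 * 52^4 * 52^2 = 78 * 80 * 5 * 88 mod 109
    78 * 80 = 6240 = 27 mod 109
    27 * 5 = 135 = 26 mod 109
    26 * 88 = 2288 = 108 mod 109
  52^54 = 108 mod 109
Result 108 = p - 1 = -1 mod 109: 52 is a quadratic non-residue mod 109. As a residue in [0, p-1] the value is 108.
52^54 mod 109 = 108

108


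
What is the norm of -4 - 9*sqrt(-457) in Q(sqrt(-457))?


N(a + b*sqrt(d)) = a^2 - d*b^2
= (-4)^2 - (-457)*(-9)^2
= 16 + 37017
= 37033

37033


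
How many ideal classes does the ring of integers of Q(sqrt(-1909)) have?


K = Q(sqrt(-1909)). d mod 4 = 3, so D = disc(K) = 4d = -7636
h(K) equals the number of primitive reduced positive-definite forms (a, b, c) = a*x^2 + b*x*y + c*y^2 with b^2 - 4ac = D,
where reduced means |b| <= a <= c, with b >= 0 whenever |b| = a or a = c, and primitive means gcd(a, b, c) = 1.
Reduced forces 3a^2 <= |D| = 7636, so 1 <= a <= 50; b must have the parity of D, and c = (b^2 - D)/(4a) must be an integer >= a.
Enumerate a = 1..50, b in [-a, a]:
  a=1: (1, 0, 1909)  [1]
  a=2: (2, 2, 955)  [1]
  a=3..4: none
  a=5: (5, -2, 382), (5, 2, 382)  [2]
  a=6: none
  a=7: (7, -6, 274), (7, 6, 274)  [2]
  a=8..9: none
  a=10: (10, -2, 191), (10, 2, 191)  [2]
  a=11: (11, -8, 175), (11, 8, 175)  [2]
  a=12..13: none
  a=14: (14, -6, 137), (14, 6, 137)  [2]
  a=15..21: none
  a=22: (22, -14, 89), (22, 14, 89)  [2]
  a=23: (23, 0, 83)  [1]
  a=24: none
  a=25: (25, -8, 77), (25, 8, 77)  [2]
  a=26..28: none
  a=29: (29, -22, 70), (29, 22, 70)  [2]
  a=30..34: none
  a=35: (35, -22, 58), (35, -8, 55), (35, 8, 55), (35, 22, 58)  [4]
  a=36..40: none
  a=41: (41, -20, 49), (41, 20, 49)  [2]
  a=42..45: none
  a=46: (46, 46, 53)  [1]
  a=47: (47, -42, 50), (47, 42, 50)  [2]
  a=48..50: none
Total reduced forms: 1 + 1 + 2 + 2 + 2 + 2 + 2 + 2 + 1 + 2 + 2 + 4 + 2 + 1 + 2 = 28
h = 28

28


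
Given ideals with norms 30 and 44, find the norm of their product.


N(IJ) = N(I) * N(J)
= 30 * 44
= 1320

1320


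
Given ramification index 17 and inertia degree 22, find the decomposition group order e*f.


|D_P| = e * f
= 17 * 22
= 374

374


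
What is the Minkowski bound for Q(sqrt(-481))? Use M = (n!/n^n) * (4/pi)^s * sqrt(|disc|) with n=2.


d = -481, d mod 4 = 3, so disc(K) = 4d = -1924; |disc(K)| = 1924
Imaginary quadratic field, so n = 2, s = r2 = 1, r1 = 0
M = (n!/n^n) * (4/pi)^s * sqrt(|disc(K)|) = (2!/2^2) * (4/pi)^1 * sqrt(1924)
= 0.5 * 1.273240 * 43.863424
= 27.9243

27.9243
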